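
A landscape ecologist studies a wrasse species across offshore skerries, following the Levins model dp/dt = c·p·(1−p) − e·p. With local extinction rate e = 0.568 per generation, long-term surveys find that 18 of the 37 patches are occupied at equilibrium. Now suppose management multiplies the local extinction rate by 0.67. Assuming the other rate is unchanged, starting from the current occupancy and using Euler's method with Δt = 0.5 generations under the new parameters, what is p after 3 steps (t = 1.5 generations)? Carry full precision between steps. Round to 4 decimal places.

0.5960

Observed p* = 18/37 = 0.48649.
Balance c(1−p*) = e gives c = e/(1 − 0.48649) = 0.568/0.51351 = 1.10611.
Starting from p₀ = 0.48649; update p ← p + (dp/dt)·Δt with the new parameters.
  1  |  dp/dt·Δt = +0.045594  |  p_1 = 0.532080
  2  |  dp/dt·Δt = +0.036450  |  p_2 = 0.568530
  3  |  dp/dt·Δt = +0.027486  |  p_3 = 0.596016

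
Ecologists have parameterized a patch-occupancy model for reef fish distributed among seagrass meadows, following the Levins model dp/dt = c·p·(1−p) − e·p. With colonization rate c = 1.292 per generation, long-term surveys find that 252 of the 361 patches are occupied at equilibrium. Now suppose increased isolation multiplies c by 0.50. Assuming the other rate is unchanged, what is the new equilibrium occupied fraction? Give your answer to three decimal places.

Observed p* = 252/361 = 0.69806.
Balance c(1−p*) = e gives e = 1.292×(1 − 0.69806) = 0.39011.
New p* = 1 − e/c = 1 − 0.39011/0.64600 = 0.39611.

0.396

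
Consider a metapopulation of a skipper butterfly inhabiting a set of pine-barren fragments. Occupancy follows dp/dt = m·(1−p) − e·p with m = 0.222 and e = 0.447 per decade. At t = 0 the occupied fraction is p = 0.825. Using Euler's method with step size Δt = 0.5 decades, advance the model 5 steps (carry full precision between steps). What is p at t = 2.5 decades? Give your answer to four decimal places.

Update rule: p ← p + [m·(1−p) − e·p]·Δt with Δt = 0.5.
  1  |  dp/dt·Δt = -0.164962  |  p_1 = 0.660037
  2  |  dp/dt·Δt = -0.109783  |  p_2 = 0.550255
  3  |  dp/dt·Δt = -0.073060  |  p_3 = 0.477195
  4  |  dp/dt·Δt = -0.048622  |  p_4 = 0.428573
  5  |  dp/dt·Δt = -0.032358  |  p_5 = 0.396215

0.3962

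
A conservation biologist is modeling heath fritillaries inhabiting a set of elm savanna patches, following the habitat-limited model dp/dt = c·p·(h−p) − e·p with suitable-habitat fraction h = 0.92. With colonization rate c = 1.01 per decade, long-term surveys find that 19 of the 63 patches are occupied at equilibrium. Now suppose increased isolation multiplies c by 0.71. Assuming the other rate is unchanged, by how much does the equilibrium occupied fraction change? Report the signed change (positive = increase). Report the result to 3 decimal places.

-0.253

Observed p* = 19/63 = 0.30159.
Balance c(h−p*) = e gives e = 1.01×(0.92 − 0.30159) = 0.62459.
New p* = 0.92 − e/c = 0.92 − 0.62459/0.71710 = 0.04901.
Δp* = 0.04901 − 0.30159 = -0.25258.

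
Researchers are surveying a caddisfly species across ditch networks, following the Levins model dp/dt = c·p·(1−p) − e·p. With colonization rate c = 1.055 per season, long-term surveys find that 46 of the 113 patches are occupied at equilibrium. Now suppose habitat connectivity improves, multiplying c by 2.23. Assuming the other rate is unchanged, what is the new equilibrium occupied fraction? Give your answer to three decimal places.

0.734

Observed p* = 46/113 = 0.40708.
Balance c(1−p*) = e gives e = 1.055×(1 − 0.40708) = 0.62553.
New p* = 1 − e/c = 1 − 0.62553/2.35265 = 0.73412.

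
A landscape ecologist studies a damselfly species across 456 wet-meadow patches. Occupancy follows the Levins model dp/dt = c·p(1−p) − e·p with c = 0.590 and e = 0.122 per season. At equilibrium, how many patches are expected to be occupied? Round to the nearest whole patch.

362

p* = 1 − e/c = 1 − 0.122/0.590 = 0.7932.
Expected occupied patches = N × p* = 456 × 0.7932 = 361.71 ≈ 362.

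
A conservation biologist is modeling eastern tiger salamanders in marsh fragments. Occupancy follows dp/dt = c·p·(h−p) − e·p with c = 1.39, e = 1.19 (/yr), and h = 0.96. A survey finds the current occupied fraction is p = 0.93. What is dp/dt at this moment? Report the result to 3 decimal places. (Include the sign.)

-1.068

Colonization term: c·p·(h−p) = 1.39×0.93×0.0300 = 0.03878.
Extinction term: e·p = 1.10670.
dp/dt = 0.03878 − 1.10670 = -1.06792.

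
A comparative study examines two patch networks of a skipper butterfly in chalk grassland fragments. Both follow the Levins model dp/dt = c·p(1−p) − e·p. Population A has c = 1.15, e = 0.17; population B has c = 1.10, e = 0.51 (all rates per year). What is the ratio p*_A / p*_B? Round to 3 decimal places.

A: p*_A = 1 − 0.17/1.15 = 0.8522.
B: p*_B = 1 − 0.51/1.10 = 0.5364.
p*_A / p*_B = 0.8522/0.5364 = 1.5888.

1.589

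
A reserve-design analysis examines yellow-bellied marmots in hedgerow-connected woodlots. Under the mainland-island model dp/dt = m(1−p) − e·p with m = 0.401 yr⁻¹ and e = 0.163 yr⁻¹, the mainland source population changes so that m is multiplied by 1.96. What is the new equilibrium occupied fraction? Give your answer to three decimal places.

Before: p* = 0.401/(0.401+0.163) = 0.7110.
After: m = 0.78596, e = 0.163; p* = 0.78596/0.9490 = 0.8282.

0.828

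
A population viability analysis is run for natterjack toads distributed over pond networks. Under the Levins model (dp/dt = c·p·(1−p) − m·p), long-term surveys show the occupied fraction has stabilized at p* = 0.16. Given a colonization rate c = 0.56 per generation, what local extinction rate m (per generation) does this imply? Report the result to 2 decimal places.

At equilibrium c(1−p*) = m.
m = 0.56 × (1 − 0.16) = 0.56 × 0.8400 = 0.4704.

0.47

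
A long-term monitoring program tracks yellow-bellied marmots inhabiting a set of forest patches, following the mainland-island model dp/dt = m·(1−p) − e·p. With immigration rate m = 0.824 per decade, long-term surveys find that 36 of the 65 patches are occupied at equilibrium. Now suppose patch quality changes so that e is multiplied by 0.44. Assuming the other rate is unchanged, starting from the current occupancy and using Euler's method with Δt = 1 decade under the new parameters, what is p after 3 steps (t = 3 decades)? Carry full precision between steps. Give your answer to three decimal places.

Observed p* = 36/65 = 0.55385.
Balance m(1−p*) = e·p* gives e = m(1−p*)/p* = 0.824×0.44615/0.55385 = 0.66378.
Starting from p₀ = 0.55385; update p ← p + (dp/dt)·Δt with the new parameters.
p: 0.55385 → 0.75972  (Δp = +0.20587)
p: 0.75972 → 0.73583  (Δp = -0.02389)
p: 0.73583 → 0.73860  (Δp = +0.00277)

0.739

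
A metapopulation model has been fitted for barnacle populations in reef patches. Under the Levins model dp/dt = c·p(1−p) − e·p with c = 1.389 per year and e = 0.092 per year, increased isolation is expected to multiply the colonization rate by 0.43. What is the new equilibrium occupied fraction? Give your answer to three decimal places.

0.846

Before: p* = 1 − 0.092/1.389 = 0.9338.
After the change, c = 0.59727, e = 0.092, so p* = 1 − 0.092/0.59727 = 0.8460.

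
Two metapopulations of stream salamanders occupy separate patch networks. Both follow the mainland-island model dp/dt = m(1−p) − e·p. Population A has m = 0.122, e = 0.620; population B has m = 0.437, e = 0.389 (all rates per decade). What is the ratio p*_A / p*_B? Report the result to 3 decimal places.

A: p*_A = m/(m+e) = 0.122/0.7420 = 0.1644.
B: p*_B = 0.437/0.8260 = 0.5291.
p*_A / p*_B = 0.1644/0.5291 = 0.3108.

0.311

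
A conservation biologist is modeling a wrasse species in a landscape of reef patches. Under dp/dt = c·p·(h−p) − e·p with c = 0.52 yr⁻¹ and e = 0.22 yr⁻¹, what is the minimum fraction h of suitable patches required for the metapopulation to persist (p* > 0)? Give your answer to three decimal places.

0.423

p* = h − e/c is positive only when h > e/c.
h_min = e/c = 0.22/0.52 = 0.4231.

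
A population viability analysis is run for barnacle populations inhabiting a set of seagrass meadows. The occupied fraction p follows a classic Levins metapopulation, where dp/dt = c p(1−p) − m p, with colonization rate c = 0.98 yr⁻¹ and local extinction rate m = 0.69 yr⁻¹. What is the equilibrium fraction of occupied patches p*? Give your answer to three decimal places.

0.296

At equilibrium, colonization balances extinction: c·p*·(1−p*) = m·p*.
So p* = 1 − m/c = 1 − 0.69/0.98 = 1 − 0.7041 = 0.2959.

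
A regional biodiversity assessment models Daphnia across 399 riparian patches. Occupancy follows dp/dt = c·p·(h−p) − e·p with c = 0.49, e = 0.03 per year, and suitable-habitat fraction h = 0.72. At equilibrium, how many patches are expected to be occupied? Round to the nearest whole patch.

p* = h − e/c = 0.72 − 0.0612 = 0.6588.
Expected occupied patches = N × p* = 399 × 0.6588 = 262.85 ≈ 263.

263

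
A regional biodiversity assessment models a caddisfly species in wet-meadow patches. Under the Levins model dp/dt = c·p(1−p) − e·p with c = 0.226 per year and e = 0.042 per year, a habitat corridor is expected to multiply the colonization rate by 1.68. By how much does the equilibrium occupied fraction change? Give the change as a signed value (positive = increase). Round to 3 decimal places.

0.075

Before: p* = 1 − 0.042/0.226 = 0.8142.
After the change, c = 0.37968, e = 0.042, so p* = 1 − 0.042/0.37968 = 0.8894.
Δp* = 0.8894 − 0.8142 = +0.0752.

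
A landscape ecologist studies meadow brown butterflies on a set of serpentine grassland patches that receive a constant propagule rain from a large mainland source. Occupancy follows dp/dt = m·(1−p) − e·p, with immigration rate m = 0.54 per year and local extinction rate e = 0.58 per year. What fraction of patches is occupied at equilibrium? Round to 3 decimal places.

0.482

At equilibrium the propagule rain into empty patches balances local extinction: m(1−p*) = e·p*.
p* = m/(m+e) = 0.54/(0.54+0.58) = 0.54/1.1200 = 0.4821.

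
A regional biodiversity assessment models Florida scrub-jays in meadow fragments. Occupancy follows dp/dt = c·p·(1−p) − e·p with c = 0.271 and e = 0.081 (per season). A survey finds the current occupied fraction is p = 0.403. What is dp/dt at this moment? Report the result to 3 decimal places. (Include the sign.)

Colonization term: c·p·(1−p) = 0.271×0.403×0.5970 = 0.06520.
Extinction term: e·p = 0.03264.
dp/dt = 0.06520 − 0.03264 = 0.03256.

0.033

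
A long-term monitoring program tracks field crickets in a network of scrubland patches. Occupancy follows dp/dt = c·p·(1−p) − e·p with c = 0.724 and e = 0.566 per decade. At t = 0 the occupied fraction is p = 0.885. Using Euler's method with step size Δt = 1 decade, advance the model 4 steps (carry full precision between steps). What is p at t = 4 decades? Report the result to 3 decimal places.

Update rule: p ← p + [c·p·(1−p) − e·p]·Δt with Δt = 1.
step 1: Δp = -0.42722, p = 0.45778
step 2: Δp = -0.07939, p = 0.37838
step 3: Δp = -0.04387, p = 0.33451
step 4: Δp = -0.02816, p = 0.30635

0.306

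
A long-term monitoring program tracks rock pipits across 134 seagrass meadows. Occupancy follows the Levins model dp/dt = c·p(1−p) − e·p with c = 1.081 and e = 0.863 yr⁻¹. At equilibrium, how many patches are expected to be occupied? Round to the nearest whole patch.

p* = 1 − e/c = 1 − 0.863/1.081 = 0.2017.
Expected occupied patches = N × p* = 134 × 0.2017 = 27.02 ≈ 27.

27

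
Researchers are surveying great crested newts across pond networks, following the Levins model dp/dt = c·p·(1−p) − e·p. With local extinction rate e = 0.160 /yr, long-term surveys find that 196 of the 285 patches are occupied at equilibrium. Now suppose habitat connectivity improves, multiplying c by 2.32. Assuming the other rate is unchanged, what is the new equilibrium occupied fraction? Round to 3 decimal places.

0.865

Observed p* = 196/285 = 0.68772.
Balance c(1−p*) = e gives c = e/(1 − 0.68772) = 0.160/0.31228 = 0.51236.
New p* = 1 − e/c = 1 − 0.16000/1.18868 = 0.86540.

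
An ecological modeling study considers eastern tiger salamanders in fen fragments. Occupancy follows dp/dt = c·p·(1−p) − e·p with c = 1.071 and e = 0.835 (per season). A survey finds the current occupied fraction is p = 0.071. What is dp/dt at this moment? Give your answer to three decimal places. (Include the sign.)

Colonization term: c·p·(1−p) = 1.071×0.071×0.9290 = 0.07064.
Extinction term: e·p = 0.05928.
dp/dt = 0.07064 − 0.05928 = 0.01136.

0.011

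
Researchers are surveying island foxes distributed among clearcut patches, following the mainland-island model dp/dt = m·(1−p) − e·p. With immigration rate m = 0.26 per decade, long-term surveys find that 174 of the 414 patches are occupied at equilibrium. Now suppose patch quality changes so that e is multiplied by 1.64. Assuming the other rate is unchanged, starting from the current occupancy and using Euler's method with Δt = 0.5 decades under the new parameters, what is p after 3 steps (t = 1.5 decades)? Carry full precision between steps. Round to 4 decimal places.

0.3283

Observed p* = 174/414 = 0.42029.
Balance m(1−p*) = e·p* gives e = m(1−p*)/p* = 0.26×0.57971/0.42029 = 0.35862.
Starting from p₀ = 0.42029; update p ← p + (dp/dt)·Δt with the new parameters.
p: 0.42029 → 0.37206  (Δp = -0.04823)
p: 0.37206 → 0.34428  (Δp = -0.02778)
p: 0.34428 → 0.32828  (Δp = -0.01600)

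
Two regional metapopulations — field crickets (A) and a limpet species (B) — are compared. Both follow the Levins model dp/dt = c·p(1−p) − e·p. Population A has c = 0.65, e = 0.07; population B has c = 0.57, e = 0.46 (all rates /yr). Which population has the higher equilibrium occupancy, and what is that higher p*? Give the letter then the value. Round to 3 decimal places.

A: p*_A = 1 − 0.07/0.65 = 0.8923.
B: p*_B = 1 − 0.46/0.57 = 0.1930.
A is higher at 0.8923.

A, 0.892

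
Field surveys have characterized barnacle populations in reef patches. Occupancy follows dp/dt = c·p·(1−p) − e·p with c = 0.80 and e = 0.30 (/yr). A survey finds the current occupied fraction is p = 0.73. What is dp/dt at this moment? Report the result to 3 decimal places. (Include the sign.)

-0.061

Colonization term: c·p·(1−p) = 0.80×0.73×0.2700 = 0.15768.
Extinction term: e·p = 0.21900.
dp/dt = 0.15768 − 0.21900 = -0.06132.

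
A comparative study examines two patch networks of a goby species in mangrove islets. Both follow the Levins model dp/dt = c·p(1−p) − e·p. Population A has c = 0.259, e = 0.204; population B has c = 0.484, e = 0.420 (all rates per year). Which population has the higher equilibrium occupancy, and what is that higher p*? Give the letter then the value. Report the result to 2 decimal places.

A: p*_A = 1 − 0.204/0.259 = 0.2124.
B: p*_B = 1 − 0.420/0.484 = 0.1322.
A is higher at 0.2124.

A, 0.21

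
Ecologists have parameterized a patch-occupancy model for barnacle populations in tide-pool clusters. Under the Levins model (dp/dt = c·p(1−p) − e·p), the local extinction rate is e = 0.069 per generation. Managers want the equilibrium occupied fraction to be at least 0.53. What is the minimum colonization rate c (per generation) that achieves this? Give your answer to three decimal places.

p* = 1 − e/c ≥ 0.53 requires e/c ≤ 0.4700, i.e. c ≥ e/0.4700.
c_min = 0.069/0.4700 = 0.1468.

0.147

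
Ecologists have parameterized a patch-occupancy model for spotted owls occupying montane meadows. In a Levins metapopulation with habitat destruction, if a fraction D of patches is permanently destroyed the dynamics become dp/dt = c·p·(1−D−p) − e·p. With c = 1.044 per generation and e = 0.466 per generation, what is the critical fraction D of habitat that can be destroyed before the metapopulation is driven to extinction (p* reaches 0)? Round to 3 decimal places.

0.554

The nontrivial equilibrium is p* = (1−D) − e/c; extinction occurs when this hits zero.
So D_crit = 1 − e/c = 1 − 0.466/1.044 = 1 − 0.4464 = 0.5536.
This equals the undisturbed p*, a classic result of Lande's extension.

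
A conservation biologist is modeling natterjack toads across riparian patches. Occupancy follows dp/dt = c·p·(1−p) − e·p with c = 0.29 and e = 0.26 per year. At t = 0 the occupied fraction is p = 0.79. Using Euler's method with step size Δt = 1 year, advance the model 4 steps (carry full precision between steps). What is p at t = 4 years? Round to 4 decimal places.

0.4189

Update rule: p ← p + [c·p·(1−p) − e·p]·Δt with Δt = 1.
  1  |  dp/dt·Δt = -0.157289  |  p_1 = 0.632711
  2  |  dp/dt·Δt = -0.097112  |  p_2 = 0.535599
  3  |  dp/dt·Δt = -0.067123  |  p_3 = 0.468475
  4  |  dp/dt·Δt = -0.049592  |  p_4 = 0.418884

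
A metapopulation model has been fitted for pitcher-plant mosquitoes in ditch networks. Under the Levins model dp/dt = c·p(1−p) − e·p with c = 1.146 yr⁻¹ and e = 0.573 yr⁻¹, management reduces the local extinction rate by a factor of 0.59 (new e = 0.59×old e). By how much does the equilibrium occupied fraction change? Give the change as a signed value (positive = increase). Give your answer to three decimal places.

0.205

Before: p* = 1 − 0.573/1.146 = 0.5000.
After the change, c = 1.146, e = 0.33807, so p* = 1 − 0.33807/1.146 = 0.7050.
Δp* = 0.7050 − 0.5000 = +0.2050.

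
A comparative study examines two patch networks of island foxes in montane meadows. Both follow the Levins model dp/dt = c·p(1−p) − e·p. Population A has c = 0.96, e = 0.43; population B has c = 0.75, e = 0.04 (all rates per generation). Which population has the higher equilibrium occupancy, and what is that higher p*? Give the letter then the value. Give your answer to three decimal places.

B, 0.947

A: p*_A = 1 − 0.43/0.96 = 0.5521.
B: p*_B = 1 − 0.04/0.75 = 0.9467.
B is higher at 0.9467.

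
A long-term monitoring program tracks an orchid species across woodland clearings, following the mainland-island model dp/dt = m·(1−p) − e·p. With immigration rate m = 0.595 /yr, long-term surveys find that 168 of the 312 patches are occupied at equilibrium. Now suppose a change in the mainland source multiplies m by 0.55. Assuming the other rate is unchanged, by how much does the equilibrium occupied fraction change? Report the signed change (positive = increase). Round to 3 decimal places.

Observed p* = 168/312 = 0.53846.
Balance m(1−p*) = e·p* gives e = m(1−p*)/p* = 0.595×0.46154/0.53846 = 0.51000.
New p* = m/(m+e) = 0.32725/(0.32725+0.51000) = 0.39086.
Δp* = 0.39086 − 0.53846 = -0.14760.

-0.148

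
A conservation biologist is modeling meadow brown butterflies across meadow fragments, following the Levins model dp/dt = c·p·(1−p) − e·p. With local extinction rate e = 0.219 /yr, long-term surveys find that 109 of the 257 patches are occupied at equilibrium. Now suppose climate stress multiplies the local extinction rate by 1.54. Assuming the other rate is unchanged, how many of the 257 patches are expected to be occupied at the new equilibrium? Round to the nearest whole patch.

29

Observed p* = 109/257 = 0.42412.
Balance c(1−p*) = e gives c = e/(1 − 0.42412) = 0.219/0.57588 = 0.38029.
New p* = 1 − e/c = 1 − 0.33726/0.38029 = 0.11315.
Expected occupied = 257 × 0.11315 = 29.08 ≈ 29.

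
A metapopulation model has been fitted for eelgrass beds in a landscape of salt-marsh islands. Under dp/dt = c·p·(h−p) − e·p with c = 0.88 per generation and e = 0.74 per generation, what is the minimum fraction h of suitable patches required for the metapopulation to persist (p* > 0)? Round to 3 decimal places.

0.841

p* = h − e/c is positive only when h > e/c.
h_min = e/c = 0.74/0.88 = 0.8409.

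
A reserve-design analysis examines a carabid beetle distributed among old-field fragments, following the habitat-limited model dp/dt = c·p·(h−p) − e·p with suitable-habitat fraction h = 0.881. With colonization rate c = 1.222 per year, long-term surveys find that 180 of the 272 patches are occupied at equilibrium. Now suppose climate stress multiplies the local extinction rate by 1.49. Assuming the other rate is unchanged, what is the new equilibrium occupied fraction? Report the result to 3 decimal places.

0.554

Observed p* = 180/272 = 0.66176.
Balance c(h−p*) = e gives e = 1.222×(0.881 − 0.66176) = 0.26791.
New p* = 0.881 − e/c = 0.881 − 0.39919/1.22200 = 0.55433.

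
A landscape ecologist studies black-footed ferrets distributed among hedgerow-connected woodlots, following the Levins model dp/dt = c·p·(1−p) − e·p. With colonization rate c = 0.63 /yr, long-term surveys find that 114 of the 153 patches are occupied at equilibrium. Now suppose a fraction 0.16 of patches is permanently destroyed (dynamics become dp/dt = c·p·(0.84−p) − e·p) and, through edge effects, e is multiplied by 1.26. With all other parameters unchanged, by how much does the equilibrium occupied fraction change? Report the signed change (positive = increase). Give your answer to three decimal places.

-0.226

Observed p* = 114/153 = 0.74510.
Balance c(1−p*) = e gives e = 0.63×(1 − 0.74510) = 0.16059.
New p* = 0.84 − e/c = 0.84 − 0.20234/0.63000 = 0.51883.
Δp* = 0.51883 − 0.74510 = -0.22627.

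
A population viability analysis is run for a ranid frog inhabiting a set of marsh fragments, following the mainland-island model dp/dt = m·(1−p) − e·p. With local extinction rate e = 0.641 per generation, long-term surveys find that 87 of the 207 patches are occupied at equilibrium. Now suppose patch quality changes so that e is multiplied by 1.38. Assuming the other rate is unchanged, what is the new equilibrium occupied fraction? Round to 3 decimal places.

Observed p* = 87/207 = 0.42029.
Balance m(1−p*) = e·p* gives m = e·p*/(1−p*) = 0.641×0.42029/0.57971 = 0.46473.
New p* = m/(m+e) = 0.46473/(0.46473+0.88458) = 0.34442.

0.344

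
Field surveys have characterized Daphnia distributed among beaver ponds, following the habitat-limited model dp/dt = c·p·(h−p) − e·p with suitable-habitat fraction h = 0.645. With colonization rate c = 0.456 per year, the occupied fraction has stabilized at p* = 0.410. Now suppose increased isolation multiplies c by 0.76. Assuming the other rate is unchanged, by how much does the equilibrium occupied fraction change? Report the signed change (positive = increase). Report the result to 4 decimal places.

Balance c(h−p*) = e gives e = 0.456×(0.645 − 0.41000) = 0.10716.
New p* = 0.645 − e/c = 0.645 − 0.10716/0.34656 = 0.33579.
Δp* = 0.33579 − 0.41000 = -0.07421.

-0.0742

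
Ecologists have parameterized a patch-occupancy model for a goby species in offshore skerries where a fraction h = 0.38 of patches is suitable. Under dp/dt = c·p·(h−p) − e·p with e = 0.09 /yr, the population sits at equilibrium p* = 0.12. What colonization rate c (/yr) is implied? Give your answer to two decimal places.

At equilibrium c(h−p*) = e, so c = e/(h−p*).
c = 0.09/(0.38 − 0.12) = 0.09/0.2600 = 0.3462.

0.35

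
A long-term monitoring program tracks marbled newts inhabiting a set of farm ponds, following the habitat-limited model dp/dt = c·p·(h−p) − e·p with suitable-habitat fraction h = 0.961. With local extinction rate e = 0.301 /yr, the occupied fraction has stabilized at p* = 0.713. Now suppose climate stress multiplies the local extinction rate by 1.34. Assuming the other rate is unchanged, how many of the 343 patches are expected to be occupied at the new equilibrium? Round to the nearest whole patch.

Balance c(h−p*) = e gives c = e/(0.961 − 0.71300) = 0.301/0.24800 = 1.21371.
New p* = 0.961 − e/c = 0.961 − 0.40334/1.21371 = 0.62868.
Expected occupied = 343 × 0.62868 = 215.64 ≈ 216.

216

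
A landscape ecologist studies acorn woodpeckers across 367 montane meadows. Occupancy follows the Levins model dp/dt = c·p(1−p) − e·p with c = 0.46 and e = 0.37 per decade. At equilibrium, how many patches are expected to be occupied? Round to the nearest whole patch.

p* = 1 − e/c = 1 − 0.37/0.46 = 0.1957.
Expected occupied patches = N × p* = 367 × 0.1957 = 71.80 ≈ 72.

72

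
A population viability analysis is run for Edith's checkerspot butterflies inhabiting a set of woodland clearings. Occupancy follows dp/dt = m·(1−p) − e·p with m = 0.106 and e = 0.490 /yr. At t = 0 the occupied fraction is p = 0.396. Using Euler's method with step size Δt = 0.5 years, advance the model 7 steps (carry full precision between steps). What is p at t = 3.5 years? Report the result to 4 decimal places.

Update rule: p ← p + [m·(1−p) − e·p]·Δt with Δt = 0.5.
step 1: Δp = -0.06501, p = 0.33099
step 2: Δp = -0.04564, p = 0.28536
step 3: Δp = -0.03204, p = 0.25332
step 4: Δp = -0.02249, p = 0.23083
step 5: Δp = -0.01579, p = 0.21504
step 6: Δp = -0.01108, p = 0.20396
step 7: Δp = -0.00778, p = 0.19618

0.1962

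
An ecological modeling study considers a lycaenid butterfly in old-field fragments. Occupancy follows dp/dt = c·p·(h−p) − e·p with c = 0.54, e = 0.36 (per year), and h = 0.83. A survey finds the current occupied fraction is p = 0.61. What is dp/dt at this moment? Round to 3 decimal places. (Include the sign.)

Colonization term: c·p·(h−p) = 0.54×0.61×0.2200 = 0.07247.
Extinction term: e·p = 0.21960.
dp/dt = 0.07247 − 0.21960 = -0.14713.

-0.147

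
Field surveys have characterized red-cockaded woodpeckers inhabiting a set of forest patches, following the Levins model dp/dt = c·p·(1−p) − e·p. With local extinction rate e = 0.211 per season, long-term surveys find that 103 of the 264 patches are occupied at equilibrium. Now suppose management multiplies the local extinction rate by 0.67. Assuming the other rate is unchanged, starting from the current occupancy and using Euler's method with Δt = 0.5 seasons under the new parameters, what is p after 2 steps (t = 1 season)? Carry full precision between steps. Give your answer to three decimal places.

0.417

Observed p* = 103/264 = 0.39015.
Balance c(1−p*) = e gives c = e/(1 − 0.39015) = 0.211/0.60985 = 0.34599.
Starting from p₀ = 0.39015; update p ← p + (dp/dt)·Δt with the new parameters.
t = 0.5: p = 0.39015 + (+0.01358) = 0.40373
t = 1: p = 0.40373 + (+0.01311) = 0.41684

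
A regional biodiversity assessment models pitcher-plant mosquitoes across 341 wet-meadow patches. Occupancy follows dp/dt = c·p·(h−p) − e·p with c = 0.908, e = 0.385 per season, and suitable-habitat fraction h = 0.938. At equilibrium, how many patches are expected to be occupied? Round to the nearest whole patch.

p* = h − e/c = 0.938 − 0.4240 = 0.5140.
Expected occupied patches = N × p* = 341 × 0.5140 = 175.27 ≈ 175.

175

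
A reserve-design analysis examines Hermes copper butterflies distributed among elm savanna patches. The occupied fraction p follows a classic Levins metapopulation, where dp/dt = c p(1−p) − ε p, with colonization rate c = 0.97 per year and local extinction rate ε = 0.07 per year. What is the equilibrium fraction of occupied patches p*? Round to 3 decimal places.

0.928

At equilibrium, colonization balances extinction: c·p*·(1−p*) = ε·p*.
So p* = 1 − ε/c = 1 − 0.07/0.97 = 1 − 0.0722 = 0.9278.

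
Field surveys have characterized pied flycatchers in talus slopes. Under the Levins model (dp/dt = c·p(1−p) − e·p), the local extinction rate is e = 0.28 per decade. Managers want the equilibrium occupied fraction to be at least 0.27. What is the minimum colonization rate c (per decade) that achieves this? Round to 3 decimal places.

p* = 1 − e/c ≥ 0.27 requires e/c ≤ 0.7300, i.e. c ≥ e/0.7300.
c_min = 0.28/0.7300 = 0.3836.

0.384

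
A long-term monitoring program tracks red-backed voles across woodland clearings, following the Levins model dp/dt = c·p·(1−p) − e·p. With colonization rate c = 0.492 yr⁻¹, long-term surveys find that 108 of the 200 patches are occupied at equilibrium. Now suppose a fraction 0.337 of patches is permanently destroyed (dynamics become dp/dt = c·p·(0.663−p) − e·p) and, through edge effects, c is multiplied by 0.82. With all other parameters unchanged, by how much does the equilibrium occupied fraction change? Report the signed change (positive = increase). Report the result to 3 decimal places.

Observed p* = 108/200 = 0.54000.
Balance c(1−p*) = e gives e = 0.492×(1 − 0.54000) = 0.22632.
New p* = 0.663 − e/c = 0.663 − 0.22632/0.40344 = 0.10202.
Δp* = 0.10202 − 0.54000 = -0.43798.

-0.438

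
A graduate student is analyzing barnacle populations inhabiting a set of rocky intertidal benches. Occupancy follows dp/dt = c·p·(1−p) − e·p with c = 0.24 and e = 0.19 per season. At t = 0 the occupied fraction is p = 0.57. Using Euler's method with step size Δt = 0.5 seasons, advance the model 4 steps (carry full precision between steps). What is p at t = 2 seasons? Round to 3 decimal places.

0.486

Update rule: p ← p + [c·p·(1−p) − e·p]·Δt with Δt = 0.5.
step 1: Δp = -0.02474, p = 0.54526
step 2: Δp = -0.02205, p = 0.52322
step 3: Δp = -0.01977, p = 0.50345
step 4: Δp = -0.01783, p = 0.48562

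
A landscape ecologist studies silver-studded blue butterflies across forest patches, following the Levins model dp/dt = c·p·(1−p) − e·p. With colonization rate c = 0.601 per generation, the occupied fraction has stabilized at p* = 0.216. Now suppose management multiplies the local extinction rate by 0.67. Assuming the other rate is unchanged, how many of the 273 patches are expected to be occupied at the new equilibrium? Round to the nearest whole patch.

Balance c(1−p*) = e gives e = 0.601×(1 − 0.21600) = 0.47118.
New p* = 1 − e/c = 1 − 0.31569/0.60100 = 0.47473.
Expected occupied = 273 × 0.47473 = 129.60 ≈ 130.

130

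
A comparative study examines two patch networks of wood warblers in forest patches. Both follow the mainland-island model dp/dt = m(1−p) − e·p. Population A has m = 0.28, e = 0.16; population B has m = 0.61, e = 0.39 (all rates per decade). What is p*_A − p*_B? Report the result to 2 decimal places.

A: p*_A = m/(m+e) = 0.28/0.4400 = 0.6364.
B: p*_B = 0.61/1.0000 = 0.6100.
p*_A − p*_B = 0.6364 − 0.6100 = 0.0264.

0.03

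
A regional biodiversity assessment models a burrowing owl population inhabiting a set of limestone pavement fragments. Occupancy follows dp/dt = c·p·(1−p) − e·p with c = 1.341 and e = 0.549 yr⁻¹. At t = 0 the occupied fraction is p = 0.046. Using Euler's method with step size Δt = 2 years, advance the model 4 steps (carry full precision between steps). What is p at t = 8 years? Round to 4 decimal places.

0.6223

Update rule: p ← p + [c·p·(1−p) − e·p]·Δt with Δt = 2.
p: 0.04600 → 0.11319  (Δp = +0.06719)
p: 0.11319 → 0.25812  (Δp = +0.14493)
p: 0.25812 → 0.48829  (Δp = +0.23017)
p: 0.48829 → 0.62228  (Δp = +0.13399)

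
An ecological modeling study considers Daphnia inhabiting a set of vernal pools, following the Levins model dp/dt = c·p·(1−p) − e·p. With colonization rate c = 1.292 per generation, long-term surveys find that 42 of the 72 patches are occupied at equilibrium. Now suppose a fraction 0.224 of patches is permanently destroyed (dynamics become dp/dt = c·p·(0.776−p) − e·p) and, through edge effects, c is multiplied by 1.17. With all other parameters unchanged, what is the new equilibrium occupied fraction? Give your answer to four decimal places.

0.4199

Observed p* = 42/72 = 0.58333.
Balance c(1−p*) = e gives e = 1.292×(1 − 0.58333) = 0.53834.
New p* = 0.776 − e/c = 0.776 − 0.53834/1.51164 = 0.41987.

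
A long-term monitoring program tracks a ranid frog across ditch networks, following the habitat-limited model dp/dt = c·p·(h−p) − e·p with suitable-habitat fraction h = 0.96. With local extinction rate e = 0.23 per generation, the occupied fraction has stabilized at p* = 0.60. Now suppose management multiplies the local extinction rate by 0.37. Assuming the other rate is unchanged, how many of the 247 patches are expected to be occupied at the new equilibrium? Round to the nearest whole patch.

Balance c(h−p*) = e gives c = e/(0.96 − 0.60000) = 0.23/0.36000 = 0.63889.
New p* = 0.96 − e/c = 0.96 − 0.08510/0.63889 = 0.82680.
Expected occupied = 247 × 0.82680 = 204.22 ≈ 204.

204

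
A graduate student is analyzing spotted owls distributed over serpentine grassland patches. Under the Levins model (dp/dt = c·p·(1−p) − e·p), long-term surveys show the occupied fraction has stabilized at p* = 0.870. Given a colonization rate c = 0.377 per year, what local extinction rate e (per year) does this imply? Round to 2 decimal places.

At equilibrium c(1−p*) = e.
e = 0.377 × (1 − 0.870) = 0.377 × 0.1300 = 0.0490.

0.05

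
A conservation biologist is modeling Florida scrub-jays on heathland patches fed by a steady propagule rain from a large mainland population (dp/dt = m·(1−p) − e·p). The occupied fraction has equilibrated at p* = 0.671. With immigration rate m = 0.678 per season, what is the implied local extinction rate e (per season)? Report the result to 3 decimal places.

0.332

At equilibrium m(1−p*) = e·p*, so e = m(1−p*)/p*.
e = 0.678 × 0.3290 / 0.671 = 0.3324.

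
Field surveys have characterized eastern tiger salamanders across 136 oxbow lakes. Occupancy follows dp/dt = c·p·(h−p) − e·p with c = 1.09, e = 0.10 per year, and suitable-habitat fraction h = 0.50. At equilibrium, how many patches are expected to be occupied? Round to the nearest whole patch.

56

p* = h − e/c = 0.50 − 0.0917 = 0.4083.
Expected occupied patches = N × p* = 136 × 0.4083 = 55.52 ≈ 56.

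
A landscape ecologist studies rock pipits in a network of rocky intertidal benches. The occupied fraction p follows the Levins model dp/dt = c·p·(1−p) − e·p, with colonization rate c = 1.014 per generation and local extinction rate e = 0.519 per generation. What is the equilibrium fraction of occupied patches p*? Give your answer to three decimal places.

Setting dp/dt = 0 and dividing through by p* gives c·(1−p*) = e.
So p* = 1 − e/c = 1 − 0.519/1.014 = 1 − 0.5118 = 0.4882.

0.488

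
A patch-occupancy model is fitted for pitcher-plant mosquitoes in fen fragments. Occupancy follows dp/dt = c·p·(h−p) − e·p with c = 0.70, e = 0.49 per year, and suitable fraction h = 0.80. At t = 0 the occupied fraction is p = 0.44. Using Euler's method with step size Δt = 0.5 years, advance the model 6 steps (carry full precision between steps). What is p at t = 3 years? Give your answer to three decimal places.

0.257

Update rule: p ← p + [c·p·(h−p) − e·p]·Δt with Δt = 0.5.
p: 0.44000 → 0.38764  (Δp = -0.05236)
p: 0.38764 → 0.34861  (Δp = -0.03903)
p: 0.34861 → 0.31828  (Δp = -0.03033)
p: 0.31828 → 0.29396  (Δp = -0.02432)
p: 0.29396 → 0.27401  (Δp = -0.01996)
p: 0.27401 → 0.25732  (Δp = -0.01669)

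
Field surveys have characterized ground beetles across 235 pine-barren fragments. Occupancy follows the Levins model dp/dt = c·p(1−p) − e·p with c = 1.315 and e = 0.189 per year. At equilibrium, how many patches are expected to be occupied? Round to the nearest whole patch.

201

p* = 1 − e/c = 1 − 0.189/1.315 = 0.8563.
Expected occupied patches = N × p* = 235 × 0.8563 = 201.22 ≈ 201.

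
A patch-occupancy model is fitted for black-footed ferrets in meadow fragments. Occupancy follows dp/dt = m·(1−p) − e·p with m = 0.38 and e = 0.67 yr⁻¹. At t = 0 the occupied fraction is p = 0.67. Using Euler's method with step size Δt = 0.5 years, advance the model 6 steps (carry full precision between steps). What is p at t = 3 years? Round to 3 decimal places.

0.365

Update rule: p ← p + [m·(1−p) − e·p]·Δt with Δt = 0.5.
t = 0.5: p = 0.67000 + (-0.16175) = 0.50825
t = 1: p = 0.50825 + (-0.07683) = 0.43142
t = 1.5: p = 0.43142 + (-0.03649) = 0.39492
t = 2: p = 0.39492 + (-0.01734) = 0.37759
t = 2.5: p = 0.37759 + (-0.00823) = 0.36935
t = 3: p = 0.36935 + (-0.00391) = 0.36544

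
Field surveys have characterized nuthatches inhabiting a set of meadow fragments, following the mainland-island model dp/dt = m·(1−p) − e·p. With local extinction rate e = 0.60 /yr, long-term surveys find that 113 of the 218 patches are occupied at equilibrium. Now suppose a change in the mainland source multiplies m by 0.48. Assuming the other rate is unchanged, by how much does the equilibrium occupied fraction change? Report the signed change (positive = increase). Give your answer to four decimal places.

-0.1777

Observed p* = 113/218 = 0.51835.
Balance m(1−p*) = e·p* gives m = e·p*/(1−p*) = 0.60×0.51835/0.48165 = 0.64572.
New p* = m/(m+e) = 0.30995/(0.30995+0.60000) = 0.34062.
Δp* = 0.34062 − 0.51835 = -0.17773.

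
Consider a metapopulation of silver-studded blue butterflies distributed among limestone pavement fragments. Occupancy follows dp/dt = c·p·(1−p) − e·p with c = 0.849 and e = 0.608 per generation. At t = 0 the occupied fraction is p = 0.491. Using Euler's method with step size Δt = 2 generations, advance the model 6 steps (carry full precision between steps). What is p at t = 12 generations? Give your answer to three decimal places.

0.285

Update rule: p ← p + [c·p·(1−p) − e·p]·Δt with Δt = 2.
  1  |  dp/dt·Δt = -0.172694  |  p_1 = 0.318306
  2  |  dp/dt·Δt = -0.018616  |  p_2 = 0.299691
  3  |  dp/dt·Δt = -0.008054  |  p_3 = 0.291636
  4  |  dp/dt·Δt = -0.003849  |  p_4 = 0.287787
  5  |  dp/dt·Δt = -0.001917  |  p_5 = 0.285870
  6  |  dp/dt·Δt = -0.000974  |  p_6 = 0.284896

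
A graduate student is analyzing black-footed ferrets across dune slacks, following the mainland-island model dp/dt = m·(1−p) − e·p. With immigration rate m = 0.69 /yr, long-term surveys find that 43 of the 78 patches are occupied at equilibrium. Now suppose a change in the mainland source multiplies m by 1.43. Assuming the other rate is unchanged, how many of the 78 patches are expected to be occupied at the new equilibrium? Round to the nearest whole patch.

50

Observed p* = 43/78 = 0.55128.
Balance m(1−p*) = e·p* gives e = m(1−p*)/p* = 0.69×0.44872/0.55128 = 0.56163.
New p* = m/(m+e) = 0.98670/(0.98670+0.56163) = 0.63727.
Expected occupied = 78 × 0.63727 = 49.71 ≈ 50.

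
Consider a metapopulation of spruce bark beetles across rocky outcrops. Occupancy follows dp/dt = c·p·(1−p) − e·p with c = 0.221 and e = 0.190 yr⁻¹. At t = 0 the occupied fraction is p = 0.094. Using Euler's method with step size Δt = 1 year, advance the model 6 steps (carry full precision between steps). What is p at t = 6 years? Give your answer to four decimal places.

Update rule: p ← p + [c·p·(1−p) − e·p]·Δt with Δt = 1.
step 1: Δp = +0.00096, p = 0.09496
step 2: Δp = +0.00095, p = 0.09591
step 3: Δp = +0.00094, p = 0.09685
step 4: Δp = +0.00093, p = 0.09778
step 5: Δp = +0.00092, p = 0.09870
step 6: Δp = +0.00091, p = 0.09961

0.0996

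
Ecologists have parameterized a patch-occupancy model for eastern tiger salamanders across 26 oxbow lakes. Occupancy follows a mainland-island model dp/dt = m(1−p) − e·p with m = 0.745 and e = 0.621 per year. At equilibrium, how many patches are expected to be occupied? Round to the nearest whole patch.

14

p* = m/(m+e) = 0.745/1.3660 = 0.5454.
Expected occupied patches = N × p* = 26 × 0.5454 = 14.18 ≈ 14.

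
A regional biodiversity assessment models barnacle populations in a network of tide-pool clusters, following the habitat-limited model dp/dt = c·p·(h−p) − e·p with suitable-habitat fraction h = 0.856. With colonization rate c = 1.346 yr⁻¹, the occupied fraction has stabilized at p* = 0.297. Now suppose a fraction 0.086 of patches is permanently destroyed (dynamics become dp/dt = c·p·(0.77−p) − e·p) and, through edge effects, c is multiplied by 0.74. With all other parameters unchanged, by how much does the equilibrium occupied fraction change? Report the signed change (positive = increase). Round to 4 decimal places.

Balance c(h−p*) = e gives e = 1.346×(0.856 − 0.29700) = 0.75241.
New p* = 0.77 − e/c = 0.77 − 0.75241/0.99604 = 0.01460.
Δp* = 0.01460 − 0.29700 = -0.28240.

-0.2824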